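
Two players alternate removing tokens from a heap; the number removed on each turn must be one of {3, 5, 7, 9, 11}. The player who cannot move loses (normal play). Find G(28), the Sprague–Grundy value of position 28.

G(0) = 0
G(1) = mex{} = 0
G(2) = mex{} = 0
G(3) = mex{0} = 1
G(4) = mex{0} = 1
G(5) = mex{0,0} = 1
G(6) = mex{1,0} = 2
G(7) = mex{1,0,0} = 2
G(8) = mex{1,1,0} = 2
G(9) = mex{2,1,0,0} = 3
G(10) = mex{2,1,1,0} = 3
G(11) = mex{2,2,1,0,0} = 3
G(12) = mex{3,2,1,1,0} = 4
G(13) = mex{3,2,2,1,0} = 4
G(14) = mex{3,3,2,1,1} = 0
G(15) = mex{4,3,2,2,1} = 0
G(16) = mex{4,3,3,2,1} = 0
G(17) = mex{0,4,3,2,2} = 1
G(18) = mex{0,4,3,3,2} = 1
G(19) = mex{0,0,4,3,2} = 1
G(20) = mex{1,0,4,3,3} = 2
G(21) = mex{1,0,0,4,3} = 2
G(22) = mex{1,1,0,4,3} = 2
G(23) = mex{2,1,0,0,4} = 3
G(24) = mex{2,1,1,0,4} = 3
G(25) = mex{2,2,1,0,0} = 3
G(26) = mex{3,2,1,1,0} = 4
G(27) = mex{3,2,2,1,0} = 4
G(28) = mex{3,3,2,1,1} = 0

0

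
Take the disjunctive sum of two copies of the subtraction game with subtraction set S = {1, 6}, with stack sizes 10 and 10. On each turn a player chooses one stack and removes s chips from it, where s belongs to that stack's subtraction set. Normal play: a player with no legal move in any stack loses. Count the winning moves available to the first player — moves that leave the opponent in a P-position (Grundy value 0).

All stacks use S = {1, 6}:
n :  0  1  2  3  4  5  6  7  8  9 10
G :  0  1  0  1  0  1  2  0  1  0  1
Stack A: G(10) = 1.
Stack B: G(10) = 1.
Combined Grundy value = 1 ⊕ 1 = 0.
A winning move leaves total XOR = 0, i.e. changes one component's Grundy value g to g ⊕ X where X is the current total.
Stack A: target g' = 1⊕0 = 1, but every legal move changes the Grundy value (mex property), so 0 moves.
Stack B: target g' = 1⊕0 = 1, but every legal move changes the Grundy value (mex property), so 0 moves.

0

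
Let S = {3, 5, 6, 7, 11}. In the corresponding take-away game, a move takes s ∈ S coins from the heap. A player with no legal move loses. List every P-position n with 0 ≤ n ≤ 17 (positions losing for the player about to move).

0, 1, 2, 10, 14

n :  0  1  2  3  4  5  6  7  8  9 10 11 12 13 14 15 16 17
G :  0  0  0  1  1  1  2  2  2  3  0  3  4  1  0  5  2  1
P-positions are exactly the n with G(n) = 0.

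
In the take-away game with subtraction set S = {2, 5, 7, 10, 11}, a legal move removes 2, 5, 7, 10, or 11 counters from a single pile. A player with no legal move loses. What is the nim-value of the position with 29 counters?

0

G(0) = 0
G(1) = mex{} = 0
G(2) = mex{0} = 1
G(3) = mex{0} = 1
G(4) = mex{1} = 0
G(5) = mex{1,0} = 2
G(6) = mex{0,0} = 1
G(7) = mex{2,1,0} = 3
G(8) = mex{1,1,0} = 2
G(9) = mex{3,0,1} = 2
G(10) = mex{2,2,1,0} = 3
G(11) = mex{2,1,0,0,0} = 3
G(12) = mex{3,3,2,1,0} = 4
G(13) = mex{3,2,1,1,1} = 0
G(14) = mex{4,2,3,0,1} = 5
G(15) = mex{0,3,2,2,0} = 1
G(16) = mex{5,3,2,1,2} = 0
G(17) = mex{1,4,3,3,1} = 0
G(18) = mex{0,0,3,2,3} = 1
G(19) = mex{0,5,4,2,2} = 1
G(20) = mex{1,1,0,3,2} = 4
G(21) = mex{1,0,5,3,3} = 2
G(22) = mex{4,0,1,4,3} = 2
G(23) = mex{2,1,0,0,4} = 3
G(24) = mex{2,1,0,5,0} = 3
G(25) = mex{3,4,1,1,5} = 0
G(26) = mex{3,2,1,0,1} = 4
G(27) = mex{0,2,4,0,0} = 1
G(28) = mex{4,3,2,1,0} = 5
G(29) = mex{1,3,2,1,1} = 0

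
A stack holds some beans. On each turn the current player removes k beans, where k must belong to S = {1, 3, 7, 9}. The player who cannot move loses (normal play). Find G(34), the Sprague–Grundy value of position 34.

0

G(0) = 0
G(1) = mex{0} = 1
G(2) = mex{1} = 0
G(3) = mex{0,0} = 1
G(4) = mex{1,1} = 0
G(5) = mex{0,0} = 1
G(6) = mex{1,1} = 0
G(7) = mex{0,0,0} = 1
G(8) = mex{1,1,1} = 0
G(9) = mex{0,0,0,0} = 1
G(10) = mex{1,1,1,1} = 0
G(11) = mex{0,0,0,0} = 1
G(12) = mex{1,1,1,1} = 0
G(13) = mex{0,0,0,0} = 1
G(14) = mex{1,1,1,1} = 0
G(15) = mex{0,0,0,0} = 1
G(16) = mex{1,1,1,1} = 0
G(17) = mex{0,0,0,0} = 1
G(18) = mex{1,1,1,1} = 0
G(19) = mex{0,0,0,0} = 1
G(20) = mex{1,1,1,1} = 0
G(21) = mex{0,0,0,0} = 1
G(22) = mex{1,1,1,1} = 0
G(23) = mex{0,0,0,0} = 1
G(24) = mex{1,1,1,1} = 0
G(25) = mex{0,0,0,0} = 1
G(26) = mex{1,1,1,1} = 0
G(27) = mex{0,0,0,0} = 1
G(28) = mex{1,1,1,1} = 0
G(29) = mex{0,0,0,0} = 1
G(30) = mex{1,1,1,1} = 0
G(31) = mex{0,0,0,0} = 1
G(32) = mex{1,1,1,1} = 0
G(33) = mex{0,0,0,0} = 1
G(34) = mex{1,1,1,1} = 0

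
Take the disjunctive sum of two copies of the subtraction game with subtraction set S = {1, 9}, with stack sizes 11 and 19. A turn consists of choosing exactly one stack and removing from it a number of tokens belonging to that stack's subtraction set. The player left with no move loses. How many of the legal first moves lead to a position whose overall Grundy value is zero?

All stacks use S = {1, 9}:
G(0) = 0
G(1) = mex{0} = 1
G(2) = mex{1} = 0
G(3) = mex{0} = 1
G(4) = mex{1} = 0
G(5) = mex{0} = 1
G(6) = mex{1} = 0
G(7) = mex{0} = 1
G(8) = mex{1} = 0
G(9) = mex{0,0} = 1
G(10) = mex{1,1} = 0
G(11) = mex{0,0} = 1
G(12) = mex{1,1} = 0
G(13) = mex{0,0} = 1
G(14) = mex{1,1} = 0
G(15) = mex{0,0} = 1
G(16) = mex{1,1} = 0
G(17) = mex{0,0} = 1
G(18) = mex{1,1} = 0
G(19) = mex{0,0} = 1
Stack A: G(11) = 1.
Stack B: G(19) = 1.
Combined Grundy value = 1 ⊕ 1 = 0.
A winning move leaves total XOR = 0, i.e. changes one component's Grundy value g to g ⊕ X where X is the current total.
Stack A: target g' = 1⊕0 = 1, but every legal move changes the Grundy value (mex property), so 0 moves.
Stack B: target g' = 1⊕0 = 1, but every legal move changes the Grundy value (mex property), so 0 moves.

0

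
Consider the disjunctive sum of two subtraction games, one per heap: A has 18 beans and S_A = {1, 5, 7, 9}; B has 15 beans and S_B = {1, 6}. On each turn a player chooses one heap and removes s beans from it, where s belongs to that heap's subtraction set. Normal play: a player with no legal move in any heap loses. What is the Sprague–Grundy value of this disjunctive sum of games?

Heap A, S = {1, 5, 7, 9}:
n :  0  1  2  3  4  5  6  7  8  9 10 11 12 13 14 15 16 17 18
G :  0  1  0  1  0  1  0  1  0  1  0  1  0  1  0  1  0  1  0
G_A(18) = 0.
Heap B, S = {1, 6}:
G(0) = 0
G(1) = mex{0} = 1
G(2) = mex{1} = 0
G(3) = mex{0} = 1
G(4) = mex{1} = 0
G(5) = mex{0} = 1
G(6) = mex{1,0} = 2
G(7) = mex{2,1} = 0
G(8) = mex{0,0} = 1
G(9) = mex{1,1} = 0
G(10) = mex{0,0} = 1
G(11) = mex{1,1} = 0
G(12) = mex{0,2} = 1
G(13) = mex{1,0} = 2
G(14) = mex{2,1} = 0
G(15) = mex{0,0} = 1
G_B(15) = 1.
Combined Grundy value = 0 ⊕ 1 = 1.

1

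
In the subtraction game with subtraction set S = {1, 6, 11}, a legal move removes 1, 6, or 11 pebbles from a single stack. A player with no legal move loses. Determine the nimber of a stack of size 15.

1

n :  0  1  2  3  4  5  6  7  8  9 10 11 12 13 14 15
G :  0  1  0  1  0  1  2  0  1  0  1  2  0  1  0  1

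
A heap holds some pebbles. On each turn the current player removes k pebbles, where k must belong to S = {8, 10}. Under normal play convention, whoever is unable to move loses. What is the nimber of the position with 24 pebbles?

n :  0  1  2  3  4  5  6  7  8  9 10 11 12 13 14 15 16 17 18 19 20 21 22 23 24
G :  0  0  0  0  0  0  0  0  1  1  1  1  1  1  1  1  2  2  0  0  0  0  0  0  0

0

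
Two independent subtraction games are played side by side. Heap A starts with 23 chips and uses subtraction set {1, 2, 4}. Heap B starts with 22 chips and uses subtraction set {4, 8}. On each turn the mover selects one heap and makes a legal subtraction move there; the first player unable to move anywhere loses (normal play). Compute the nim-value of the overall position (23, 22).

Heap A, S = {1, 2, 4}:
G(0) = 0
G(1) = mex{0} = 1
G(2) = mex{1,0} = 2
G(3) = mex{2,1} = 0
G(4) = mex{0,2,0} = 1
G(5) = mex{1,0,1} = 2
G(6) = mex{2,1,2} = 0
G(7) = mex{0,2,0} = 1
G(8) = mex{1,0,1} = 2
G(9) = mex{2,1,2} = 0
G(10) = mex{0,2,0} = 1
G(11) = mex{1,0,1} = 2
G(12) = mex{2,1,2} = 0
G(13) = mex{0,2,0} = 1
G(14) = mex{1,0,1} = 2
G(15) = mex{2,1,2} = 0
G(16) = mex{0,2,0} = 1
G(17) = mex{1,0,1} = 2
G(18) = mex{2,1,2} = 0
G(19) = mex{0,2,0} = 1
G(20) = mex{1,0,1} = 2
G(21) = mex{2,1,2} = 0
G(22) = mex{0,2,0} = 1
G(23) = mex{1,0,1} = 2
G_A(23) = 2.
Heap B, S = {4, 8}:
n :  0  1  2  3  4  5  6  7  8  9 10 11 12 13 14 15 16 17 18 19 20 21 22
G :  0  0  0  0  1  1  1  1  2  2  2  2  0  0  0  0  1  1  1  1  2  2  2
G_B(22) = 2.
Combined Grundy value = 2 ⊕ 2 = 0.

0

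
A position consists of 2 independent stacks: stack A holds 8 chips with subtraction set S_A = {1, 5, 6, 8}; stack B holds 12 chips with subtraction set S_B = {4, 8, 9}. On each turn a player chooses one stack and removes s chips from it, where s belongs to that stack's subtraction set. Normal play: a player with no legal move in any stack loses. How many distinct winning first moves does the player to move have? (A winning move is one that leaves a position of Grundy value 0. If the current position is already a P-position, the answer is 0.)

2

Stack A, S = {1, 5, 6, 8}:
G(0) = 0
G(1) = mex{0} = 1
G(2) = mex{1} = 0
G(3) = mex{0} = 1
G(4) = mex{1} = 0
G(5) = mex{0,0} = 1
G(6) = mex{1,1,0} = 2
G(7) = mex{2,0,1} = 3
G(8) = mex{3,1,0,0} = 2
G_A(8) = 2.
Stack B, S = {4, 8, 9}:
n :  0  1  2  3  4  5  6  7  8  9 10 11 12
G :  0  0  0  0  1  1  1  1  2  2  2  2  3
G_B(12) = 3.
Combined Grundy value = 2 ⊕ 3 = 1.
A winning move leaves total XOR = 0, i.e. changes one component's Grundy value g to g ⊕ X where X is the current total.
Stack A: need g' = 2⊕1 = 3. Options: 8−1→G=3, 8−5→G=1, 8−6→G=0, 8−8→G=0. Hits: 1.
Stack B: need g' = 3⊕1 = 2. Options: 12−4→G=2, 12−8→G=1, 12−9→G=0. Hits: 1.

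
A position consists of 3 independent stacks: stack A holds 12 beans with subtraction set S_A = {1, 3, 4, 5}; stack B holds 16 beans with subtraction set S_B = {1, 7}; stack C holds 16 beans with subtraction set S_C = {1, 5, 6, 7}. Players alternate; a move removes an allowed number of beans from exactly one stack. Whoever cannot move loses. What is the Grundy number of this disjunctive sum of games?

Stack A, S = {1, 3, 4, 5}:
G(0) = 0
G(1) = mex{0} = 1
G(2) = mex{1} = 0
G(3) = mex{0,0} = 1
G(4) = mex{1,1,0} = 2
G(5) = mex{2,0,1,0} = 3
G(6) = mex{3,1,0,1} = 2
G(7) = mex{2,2,1,0} = 3
G(8) = mex{3,3,2,1} = 0
G(9) = mex{0,2,3,2} = 1
G(10) = mex{1,3,2,3} = 0
G(11) = mex{0,0,3,2} = 1
G(12) = mex{1,1,0,3} = 2
G_A(12) = 2.
Stack B, S = {1, 7}:
G(0) = 0
G(1) = mex{0} = 1
G(2) = mex{1} = 0
G(3) = mex{0} = 1
G(4) = mex{1} = 0
G(5) = mex{0} = 1
G(6) = mex{1} = 0
G(7) = mex{0,0} = 1
G(8) = mex{1,1} = 0
G(9) = mex{0,0} = 1
G(10) = mex{1,1} = 0
G(11) = mex{0,0} = 1
G(12) = mex{1,1} = 0
G(13) = mex{0,0} = 1
G(14) = mex{1,1} = 0
G(15) = mex{0,0} = 1
G(16) = mex{1,1} = 0
G_B(16) = 0.
Stack C, S = {1, 5, 6, 7}:
G(0) = 0
G(1) = mex{0} = 1
G(2) = mex{1} = 0
G(3) = mex{0} = 1
G(4) = mex{1} = 0
G(5) = mex{0,0} = 1
G(6) = mex{1,1,0} = 2
G(7) = mex{2,0,1,0} = 3
G(8) = mex{3,1,0,1} = 2
G(9) = mex{2,0,1,0} = 3
G(10) = mex{3,1,0,1} = 2
G(11) = mex{2,2,1,0} = 3
G(12) = mex{3,3,2,1} = 0
G(13) = mex{0,2,3,2} = 1
G(14) = mex{1,3,2,3} = 0
G(15) = mex{0,2,3,2} = 1
G(16) = mex{1,3,2,3} = 0
G_C(16) = 0.
Combined Grundy value = 2 ⊕ 0 ⊕ 0 = 2.

2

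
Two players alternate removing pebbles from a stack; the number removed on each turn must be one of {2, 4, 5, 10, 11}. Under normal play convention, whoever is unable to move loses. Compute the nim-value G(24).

n :  0  1  2  3  4  5  6  7  8  9 10 11 12 13 14 15 16 17 18 19 20 21 22 23 24
G :  0  0  1  1  2  2  3  0  0  1  1  2  2  3  0  0  1  1  2  2  3  0  0  1  1

1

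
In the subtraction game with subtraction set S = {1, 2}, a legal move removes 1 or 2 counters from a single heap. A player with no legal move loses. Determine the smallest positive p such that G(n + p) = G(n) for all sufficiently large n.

G(0) = 0
G(1) = mex{0} = 1
G(2) = mex{1,0} = 2
G(3) = mex{2,1} = 0
G(4) = mex{0,2} = 1
G(5) = mex{1,0} = 2
G(6) = mex{2,1} = 0
G(7) = mex{0,2} = 1
G(8) = mex{1,0} = 2
G(9) = mex{2,1} = 0
G(10) = mex{0,2} = 1
G(11) = mex{1,0} = 2
G(12) = mex{2,1} = 0
G(13) = mex{0,2} = 1
G(14) = mex{1,0} = 2
G(n+3) = G(n) holds for n = 0,…,1 (a full window of length max(S) = 2), so the sequence is purely periodic with period 3.

3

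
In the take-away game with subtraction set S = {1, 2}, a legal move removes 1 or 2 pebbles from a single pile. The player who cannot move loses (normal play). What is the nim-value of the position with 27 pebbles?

n :  0  1  2  3  4  5  6  7  8  9 10 11 12 13 14 15 16 17 18 19 20 21 22 23 24 25 26 27
G :  0  1  2  0  1  2  0  1  2  0  1  2  0  1  2  0  1  2  0  1  2  0  1  2  0  1  2  0

0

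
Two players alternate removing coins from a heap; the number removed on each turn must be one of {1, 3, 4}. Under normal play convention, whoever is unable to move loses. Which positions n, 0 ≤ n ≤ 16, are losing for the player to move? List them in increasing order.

0, 2, 7, 9, 14, 16

G(0) = 0
G(1) = mex{0} = 1
G(2) = mex{1} = 0
G(3) = mex{0,0} = 1
G(4) = mex{1,1,0} = 2
G(5) = mex{2,0,1} = 3
G(6) = mex{3,1,0} = 2
G(7) = mex{2,2,1} = 0
G(8) = mex{0,3,2} = 1
G(9) = mex{1,2,3} = 0
G(10) = mex{0,0,2} = 1
G(11) = mex{1,1,0} = 2
G(12) = mex{2,0,1} = 3
G(13) = mex{3,1,0} = 2
G(14) = mex{2,2,1} = 0
G(15) = mex{0,3,2} = 1
G(16) = mex{1,2,3} = 0
P-positions are exactly the n with G(n) = 0.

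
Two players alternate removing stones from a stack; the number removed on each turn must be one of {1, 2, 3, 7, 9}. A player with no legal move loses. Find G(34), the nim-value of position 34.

n :  0  1  2  3  4  5  6  7  8  9 10 11 12 13 14 15 16 17 18 19 20 21 22 23 24 25 26 27 28 29 30 31 32 33 34
G :  0  1  2  3  0  1  2  3  0  1  2  3  0  1  2  3  0  1  2  3  0  1  2  3  0  1  2  3  0  1  2  3  0  1  2

2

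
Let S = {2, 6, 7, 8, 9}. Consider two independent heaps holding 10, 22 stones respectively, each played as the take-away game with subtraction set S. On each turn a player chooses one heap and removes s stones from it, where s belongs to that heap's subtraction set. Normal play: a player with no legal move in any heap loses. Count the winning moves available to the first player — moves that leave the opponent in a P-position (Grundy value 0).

3

All heaps use S = {2, 6, 7, 8, 9}:
G(0) = 0
G(1) = mex{} = 0
G(2) = mex{0} = 1
G(3) = mex{0} = 1
G(4) = mex{1} = 0
G(5) = mex{1} = 0
G(6) = mex{0,0} = 1
G(7) = mex{0,0,0} = 1
G(8) = mex{1,1,0,0} = 2
G(9) = mex{1,1,1,0,0} = 2
G(10) = mex{2,0,1,1,0} = 3
G(11) = mex{2,0,0,1,1} = 3
G(12) = mex{3,1,0,0,1} = 2
G(13) = mex{3,1,1,0,0} = 2
G(14) = mex{2,2,1,1,0} = 3
G(15) = mex{2,2,2,1,1} = 0
G(16) = mex{3,3,2,2,1} = 0
G(17) = mex{0,3,3,2,2} = 1
G(18) = mex{0,2,3,3,2} = 1
G(19) = mex{1,2,2,3,3} = 0
G(20) = mex{1,3,2,2,3} = 0
G(21) = mex{0,0,3,2,2} = 1
G(22) = mex{0,0,0,3,2} = 1
Heap A: G(10) = 3.
Heap B: G(22) = 1.
Combined Grundy value = 3 ⊕ 1 = 2.
A winning move leaves total XOR = 0, i.e. changes one component's Grundy value g to g ⊕ X where X is the current total.
Heap A: need g' = 3⊕2 = 1. Options: 10−2→G=2, 10−6→G=0, 10−7→G=1, 10−8→G=1, 10−9→G=0. Hits: 2.
Heap B: need g' = 1⊕2 = 3. Options: 22−2→G=0, 22−6→G=0, 22−7→G=0, 22−8→G=3, 22−9→G=2. Hits: 1.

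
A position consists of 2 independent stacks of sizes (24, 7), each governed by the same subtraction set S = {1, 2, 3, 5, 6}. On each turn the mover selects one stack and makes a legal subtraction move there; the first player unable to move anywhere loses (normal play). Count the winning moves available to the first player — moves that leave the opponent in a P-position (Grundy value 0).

3

All stacks use S = {1, 2, 3, 5, 6}:
G(0) = 0
G(1) = mex{0} = 1
G(2) = mex{1,0} = 2
G(3) = mex{2,1,0} = 3
G(4) = mex{3,2,1} = 0
G(5) = mex{0,3,2,0} = 1
G(6) = mex{1,0,3,1,0} = 2
G(7) = mex{2,1,0,2,1} = 3
G(8) = mex{3,2,1,3,2} = 0
G(9) = mex{0,3,2,0,3} = 1
G(10) = mex{1,0,3,1,0} = 2
G(11) = mex{2,1,0,2,1} = 3
G(12) = mex{3,2,1,3,2} = 0
G(13) = mex{0,3,2,0,3} = 1
G(14) = mex{1,0,3,1,0} = 2
G(15) = mex{2,1,0,2,1} = 3
G(16) = mex{3,2,1,3,2} = 0
G(17) = mex{0,3,2,0,3} = 1
G(18) = mex{1,0,3,1,0} = 2
G(19) = mex{2,1,0,2,1} = 3
G(20) = mex{3,2,1,3,2} = 0
G(21) = mex{0,3,2,0,3} = 1
G(22) = mex{1,0,3,1,0} = 2
G(23) = mex{2,1,0,2,1} = 3
G(24) = mex{3,2,1,3,2} = 0
Stack A: G(24) = 0.
Stack B: G(7) = 3.
Combined Grundy value = 0 ⊕ 3 = 3.
A winning move leaves total XOR = 0, i.e. changes one component's Grundy value g to g ⊕ X where X is the current total.
Stack A: need g' = 0⊕3 = 3. Options: 24−1→G=3, 24−2→G=2, 24−3→G=1, 24−5→G=3, 24−6→G=2. Hits: 2.
Stack B: need g' = 3⊕3 = 0. Options: 7−1→G=2, 7−2→G=1, 7−3→G=0, 7−5→G=2, 7−6→G=1. Hits: 1.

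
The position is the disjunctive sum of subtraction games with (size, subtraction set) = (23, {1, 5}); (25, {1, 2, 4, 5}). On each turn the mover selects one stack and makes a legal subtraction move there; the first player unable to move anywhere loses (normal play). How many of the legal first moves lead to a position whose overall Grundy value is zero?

0

Stack A, S = {1, 5}:
G(0) = 0
G(1) = mex{0} = 1
G(2) = mex{1} = 0
G(3) = mex{0} = 1
G(4) = mex{1} = 0
G(5) = mex{0,0} = 1
G(6) = mex{1,1} = 0
G(7) = mex{0,0} = 1
G(8) = mex{1,1} = 0
G(9) = mex{0,0} = 1
G(10) = mex{1,1} = 0
G(11) = mex{0,0} = 1
G(12) = mex{1,1} = 0
G(13) = mex{0,0} = 1
G(14) = mex{1,1} = 0
G(15) = mex{0,0} = 1
G(16) = mex{1,1} = 0
G(17) = mex{0,0} = 1
G(18) = mex{1,1} = 0
G(19) = mex{0,0} = 1
G(20) = mex{1,1} = 0
G(21) = mex{0,0} = 1
G(22) = mex{1,1} = 0
G(23) = mex{0,0} = 1
G_A(23) = 1.
Stack B, S = {1, 2, 4, 5}:
n :  0  1  2  3  4  5  6  7  8  9 10 11 12 13 14 15 16 17 18 19 20 21 22 23 24 25
G :  0  1  2  0  1  2  0  1  2  0  1  2  0  1  2  0  1  2  0  1  2  0  1  2  0  1
G_B(25) = 1.
Combined Grundy value = 1 ⊕ 1 = 0.
A winning move leaves total XOR = 0, i.e. changes one component's Grundy value g to g ⊕ X where X is the current total.
Stack A: target g' = 1⊕0 = 1, but every legal move changes the Grundy value (mex property), so 0 moves.
Stack B: target g' = 1⊕0 = 1, but every legal move changes the Grundy value (mex property), so 0 moves.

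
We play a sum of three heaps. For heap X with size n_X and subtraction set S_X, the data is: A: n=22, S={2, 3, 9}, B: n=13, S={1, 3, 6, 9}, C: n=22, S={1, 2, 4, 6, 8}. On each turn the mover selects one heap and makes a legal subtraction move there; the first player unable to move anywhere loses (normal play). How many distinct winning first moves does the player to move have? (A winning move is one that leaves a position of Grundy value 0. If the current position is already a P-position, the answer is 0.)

Heap A, S = {2, 3, 9}:
G(0) = 0
G(1) = mex{} = 0
G(2) = mex{0} = 1
G(3) = mex{0,0} = 1
G(4) = mex{1,0} = 2
G(5) = mex{1,1} = 0
G(6) = mex{2,1} = 0
G(7) = mex{0,2} = 1
G(8) = mex{0,0} = 1
G(9) = mex{1,0,0} = 2
G(10) = mex{1,1,0} = 2
G(11) = mex{2,1,1} = 0
G(12) = mex{2,2,1} = 0
G(13) = mex{0,2,2} = 1
G(14) = mex{0,0,0} = 1
G(15) = mex{1,0,0} = 2
G(16) = mex{1,1,1} = 0
G(17) = mex{2,1,1} = 0
G(18) = mex{0,2,2} = 1
G(19) = mex{0,0,2} = 1
G(20) = mex{1,0,0} = 2
G(21) = mex{1,1,0} = 2
G(22) = mex{2,1,1} = 0
G_A(22) = 0.
Heap B, S = {1, 3, 6, 9}:
G(0) = 0
G(1) = mex{0} = 1
G(2) = mex{1} = 0
G(3) = mex{0,0} = 1
G(4) = mex{1,1} = 0
G(5) = mex{0,0} = 1
G(6) = mex{1,1,0} = 2
G(7) = mex{2,0,1} = 3
G(8) = mex{3,1,0} = 2
G(9) = mex{2,2,1,0} = 3
G(10) = mex{3,3,0,1} = 2
G(11) = mex{2,2,1,0} = 3
G(12) = mex{3,3,2,1} = 0
G(13) = mex{0,2,3,0} = 1
G_B(13) = 1.
Heap C, S = {1, 2, 4, 6, 8}:
n :  0  1  2  3  4  5  6  7  8  9 10 11 12 13 14 15 16 17 18 19 20 21 22
G :  0  1  2  0  1  2  3  4  5  3  0  1  2  0  1  2  3  4  5  3  0  1  2
G_C(22) = 2.
Combined Grundy value = 0 ⊕ 1 ⊕ 2 = 3.
A winning move leaves total XOR = 0, i.e. changes one component's Grundy value g to g ⊕ X where X is the current total.
Heap A: need g' = 0⊕3 = 3. Options: 22−2→G=2, 22−3→G=1, 22−9→G=1. Hits: 0.
Heap B: need g' = 1⊕3 = 2. Options: 13−1→G=0, 13−3→G=2, 13−6→G=3, 13−9→G=0. Hits: 1.
Heap C: need g' = 2⊕3 = 1. Options: 22−1→G=1, 22−2→G=0, 22−4→G=5, 22−6→G=3, 22−8→G=1. Hits: 2.

3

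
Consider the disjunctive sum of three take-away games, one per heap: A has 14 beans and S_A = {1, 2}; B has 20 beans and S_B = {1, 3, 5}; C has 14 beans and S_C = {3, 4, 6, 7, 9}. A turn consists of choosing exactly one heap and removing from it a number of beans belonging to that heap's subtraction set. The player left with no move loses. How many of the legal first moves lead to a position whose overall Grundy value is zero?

3

Heap A, S = {1, 2}:
n :  0  1  2  3  4  5  6  7  8  9 10 11 12 13 14
G :  0  1  2  0  1  2  0  1  2  0  1  2  0  1  2
G_A(14) = 2.
Heap B, S = {1, 3, 5}:
n :  0  1  2  3  4  5  6  7  8  9 10 11 12 13 14 15 16 17 18 19 20
G :  0  1  0  1  0  1  0  1  0  1  0  1  0  1  0  1  0  1  0  1  0
G_B(20) = 0.
Heap C, S = {3, 4, 6, 7, 9}:
G(0) = 0
G(1) = mex{} = 0
G(2) = mex{} = 0
G(3) = mex{0} = 1
G(4) = mex{0,0} = 1
G(5) = mex{0,0} = 1
G(6) = mex{1,0,0} = 2
G(7) = mex{1,1,0,0} = 2
G(8) = mex{1,1,0,0} = 2
G(9) = mex{2,1,1,0,0} = 3
G(10) = mex{2,2,1,1,0} = 3
G(11) = mex{2,2,1,1,0} = 3
G(12) = mex{3,2,2,1,1} = 0
G(13) = mex{3,3,2,2,1} = 0
G(14) = mex{3,3,2,2,1} = 0
G_C(14) = 0.
Combined Grundy value = 2 ⊕ 0 ⊕ 0 = 2.
A winning move leaves total XOR = 0, i.e. changes one component's Grundy value g to g ⊕ X where X is the current total.
Heap A: need g' = 2⊕2 = 0. Options: 14−1→G=1, 14−2→G=0. Hits: 1.
Heap B: need g' = 0⊕2 = 2. Options: 20−1→G=1, 20−3→G=1, 20−5→G=1. Hits: 0.
Heap C: need g' = 0⊕2 = 2. Options: 14−3→G=3, 14−4→G=3, 14−6→G=2, 14−7→G=2, 14−9→G=1. Hits: 2.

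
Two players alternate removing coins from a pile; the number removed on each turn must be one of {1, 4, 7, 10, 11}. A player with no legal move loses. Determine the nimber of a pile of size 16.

3

G(0) = 0
G(1) = mex{0} = 1
G(2) = mex{1} = 0
G(3) = mex{0} = 1
G(4) = mex{1,0} = 2
G(5) = mex{2,1} = 0
G(6) = mex{0,0} = 1
G(7) = mex{1,1,0} = 2
G(8) = mex{2,2,1} = 0
G(9) = mex{0,0,0} = 1
G(10) = mex{1,1,1,0} = 2
G(11) = mex{2,2,2,1,0} = 3
G(12) = mex{3,0,0,0,1} = 2
G(13) = mex{2,1,1,1,0} = 3
G(14) = mex{3,2,2,2,1} = 0
G(15) = mex{0,3,0,0,2} = 1
G(16) = mex{1,2,1,1,0} = 3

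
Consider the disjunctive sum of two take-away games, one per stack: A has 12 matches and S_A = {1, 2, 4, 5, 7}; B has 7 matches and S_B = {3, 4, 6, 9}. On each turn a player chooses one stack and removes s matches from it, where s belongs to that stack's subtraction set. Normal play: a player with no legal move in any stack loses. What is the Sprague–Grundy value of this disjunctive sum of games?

2

Stack A, S = {1, 2, 4, 5, 7}:
G(0) = 0
G(1) = mex{0} = 1
G(2) = mex{1,0} = 2
G(3) = mex{2,1} = 0
G(4) = mex{0,2,0} = 1
G(5) = mex{1,0,1,0} = 2
G(6) = mex{2,1,2,1} = 0
G(7) = mex{0,2,0,2,0} = 1
G(8) = mex{1,0,1,0,1} = 2
G(9) = mex{2,1,2,1,2} = 0
G(10) = mex{0,2,0,2,0} = 1
G(11) = mex{1,0,1,0,1} = 2
G(12) = mex{2,1,2,1,2} = 0
G_A(12) = 0.
Stack B, S = {3, 4, 6, 9}:
G(0) = 0
G(1) = mex{} = 0
G(2) = mex{} = 0
G(3) = mex{0} = 1
G(4) = mex{0,0} = 1
G(5) = mex{0,0} = 1
G(6) = mex{1,0,0} = 2
G(7) = mex{1,1,0} = 2
G_B(7) = 2.
Combined Grundy value = 0 ⊕ 2 = 2.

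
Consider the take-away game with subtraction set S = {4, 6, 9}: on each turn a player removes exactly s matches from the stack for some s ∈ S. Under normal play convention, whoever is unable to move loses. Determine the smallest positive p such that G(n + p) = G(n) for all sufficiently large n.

13

n :  0  1  2  3  4  5  6  7  8  9 10 11 12 13 14 15 16 17 18 19 20 21 22 23 24 25 26 27
G :  0  0  0  0  1  1  1  1  2  2  2  2  3  0  0  0  0  1  1  1  1  2  2  2  2  3  0  0
G(n+13) = G(n) holds for n = 0,…,8 (a full window of length max(S) = 9), so the sequence is purely periodic with period 13.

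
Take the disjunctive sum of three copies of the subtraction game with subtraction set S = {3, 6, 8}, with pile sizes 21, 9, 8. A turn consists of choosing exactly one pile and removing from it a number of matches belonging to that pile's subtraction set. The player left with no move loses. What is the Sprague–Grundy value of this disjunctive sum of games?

All piles use S = {3, 6, 8}:
G(0) = 0
G(1) = mex{} = 0
G(2) = mex{} = 0
G(3) = mex{0} = 1
G(4) = mex{0} = 1
G(5) = mex{0} = 1
G(6) = mex{1,0} = 2
G(7) = mex{1,0} = 2
G(8) = mex{1,0,0} = 2
G(9) = mex{2,1,0} = 3
G(10) = mex{2,1,0} = 3
G(11) = mex{2,1,1} = 0
G(12) = mex{3,2,1} = 0
G(13) = mex{3,2,1} = 0
G(14) = mex{0,2,2} = 1
G(15) = mex{0,3,2} = 1
G(16) = mex{0,3,2} = 1
G(17) = mex{1,0,3} = 2
G(18) = mex{1,0,3} = 2
G(19) = mex{1,0,0} = 2
G(20) = mex{2,1,0} = 3
G(21) = mex{2,1,0} = 3
Pile A: G(21) = 3.
Pile B: G(9) = 3.
Pile C: G(8) = 2.
Combined Grundy value = 3 ⊕ 3 ⊕ 2 = 2.

2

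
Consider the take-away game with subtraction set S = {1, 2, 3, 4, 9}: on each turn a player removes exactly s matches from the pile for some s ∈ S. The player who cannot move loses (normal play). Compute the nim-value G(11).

1

n :  0  1  2  3  4  5  6  7  8  9 10 11
G :  0  1  2  3  4  0  1  2  3  4  0  1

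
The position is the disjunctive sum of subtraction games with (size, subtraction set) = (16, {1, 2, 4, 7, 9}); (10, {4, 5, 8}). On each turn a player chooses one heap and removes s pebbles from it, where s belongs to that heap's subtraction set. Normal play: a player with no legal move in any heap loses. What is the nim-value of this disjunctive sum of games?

0

Heap A, S = {1, 2, 4, 7, 9}:
n :  0  1  2  3  4  5  6  7  8  9 10 11 12 13 14 15 16
G :  0  1  2  0  1  2  0  1  2  3  4  0  1  2  0  1  2
G_A(16) = 2.
Heap B, S = {4, 5, 8}:
G(0) = 0
G(1) = mex{} = 0
G(2) = mex{} = 0
G(3) = mex{} = 0
G(4) = mex{0} = 1
G(5) = mex{0,0} = 1
G(6) = mex{0,0} = 1
G(7) = mex{0,0} = 1
G(8) = mex{1,0,0} = 2
G(9) = mex{1,1,0} = 2
G(10) = mex{1,1,0} = 2
G_B(10) = 2.
Combined Grundy value = 2 ⊕ 2 = 0.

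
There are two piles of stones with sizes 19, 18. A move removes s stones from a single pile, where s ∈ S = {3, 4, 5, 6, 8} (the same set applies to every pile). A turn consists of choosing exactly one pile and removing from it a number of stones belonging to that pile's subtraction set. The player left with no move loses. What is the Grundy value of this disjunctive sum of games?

0

All piles use S = {3, 4, 5, 6, 8}:
n :  0  1  2  3  4  5  6  7  8  9 10 11 12 13 14 15 16 17 18 19
G :  0  0  0  1  1  1  2  2  2  3  3  0  0  0  1  1  1  2  2  2
Pile A: G(19) = 2.
Pile B: G(18) = 2.
Combined Grundy value = 2 ⊕ 2 = 0.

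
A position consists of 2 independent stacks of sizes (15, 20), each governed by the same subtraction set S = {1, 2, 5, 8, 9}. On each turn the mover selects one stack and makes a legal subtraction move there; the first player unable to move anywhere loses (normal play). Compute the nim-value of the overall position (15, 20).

All stacks use S = {1, 2, 5, 8, 9}:
n :  0  1  2  3  4  5  6  7  8  9 10 11 12 13 14 15 16 17 18 19 20
G :  0  1  2  0  1  2  0  1  2  3  0  1  2  0  1  2  0  1  2  3  0
Stack A: G(15) = 2.
Stack B: G(20) = 0.
Combined Grundy value = 2 ⊕ 0 = 2.

2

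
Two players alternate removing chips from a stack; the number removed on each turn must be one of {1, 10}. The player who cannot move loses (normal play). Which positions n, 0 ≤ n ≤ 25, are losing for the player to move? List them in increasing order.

G(0) = 0
G(1) = mex{0} = 1
G(2) = mex{1} = 0
G(3) = mex{0} = 1
G(4) = mex{1} = 0
G(5) = mex{0} = 1
G(6) = mex{1} = 0
G(7) = mex{0} = 1
G(8) = mex{1} = 0
G(9) = mex{0} = 1
G(10) = mex{1,0} = 2
G(11) = mex{2,1} = 0
G(12) = mex{0,0} = 1
G(13) = mex{1,1} = 0
G(14) = mex{0,0} = 1
G(15) = mex{1,1} = 0
G(16) = mex{0,0} = 1
G(17) = mex{1,1} = 0
G(18) = mex{0,0} = 1
G(19) = mex{1,1} = 0
G(20) = mex{0,2} = 1
G(21) = mex{1,0} = 2
G(22) = mex{2,1} = 0
G(23) = mex{0,0} = 1
G(24) = mex{1,1} = 0
G(25) = mex{0,0} = 1
P-positions are exactly the n with G(n) = 0.

0, 2, 4, 6, 8, 11, 13, 15, 17, 19, 22, 24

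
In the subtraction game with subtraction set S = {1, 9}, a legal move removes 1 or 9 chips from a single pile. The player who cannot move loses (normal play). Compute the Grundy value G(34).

0

n :  0  1  2  3  4  5  6  7  8  9 10 11 12 13 14 15 16 17 18 19 20 21 22 23 24 25 26 27 28 29 30 31 32 33 34
G :  0  1  0  1  0  1  0  1  0  1  0  1  0  1  0  1  0  1  0  1  0  1  0  1  0  1  0  1  0  1  0  1  0  1  0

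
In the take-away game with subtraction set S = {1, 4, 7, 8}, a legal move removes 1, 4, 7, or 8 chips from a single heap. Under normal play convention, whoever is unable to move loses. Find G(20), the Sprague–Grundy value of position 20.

G(0) = 0
G(1) = mex{0} = 1
G(2) = mex{1} = 0
G(3) = mex{0} = 1
G(4) = mex{1,0} = 2
G(5) = mex{2,1} = 0
G(6) = mex{0,0} = 1
G(7) = mex{1,1,0} = 2
G(8) = mex{2,2,1,0} = 3
G(9) = mex{3,0,0,1} = 2
G(10) = mex{2,1,1,0} = 3
G(11) = mex{3,2,2,1} = 0
G(12) = mex{0,3,0,2} = 1
G(13) = mex{1,2,1,0} = 3
G(14) = mex{3,3,2,1} = 0
G(15) = mex{0,0,3,2} = 1
G(16) = mex{1,1,2,3} = 0
G(17) = mex{0,3,3,2} = 1
G(18) = mex{1,0,0,3} = 2
G(19) = mex{2,1,1,0} = 3
G(20) = mex{3,0,3,1} = 2

2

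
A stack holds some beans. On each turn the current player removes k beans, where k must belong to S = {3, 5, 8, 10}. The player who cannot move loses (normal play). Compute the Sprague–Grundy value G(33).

n :  0  1  2  3  4  5  6  7  8  9 10 11 12 13 14 15 16 17 18 19 20 21 22 23 24 25 26 27 28 29 30 31 32 33
G :  0  0  0  1  1  1  2  2  2  3  3  3  4  0  0  0  1  1  1  2  2  2  3  3  3  4  0  0  0  1  1  1  2  2

2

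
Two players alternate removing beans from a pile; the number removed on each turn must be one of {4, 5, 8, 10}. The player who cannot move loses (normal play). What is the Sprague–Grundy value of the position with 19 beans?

1

n :  0  1  2  3  4  5  6  7  8  9 10 11 12 13 14 15 16 17 18 19
G :  0  0  0  0  1  1  1  1  2  2  2  2  3  3  0  0  0  0  1  1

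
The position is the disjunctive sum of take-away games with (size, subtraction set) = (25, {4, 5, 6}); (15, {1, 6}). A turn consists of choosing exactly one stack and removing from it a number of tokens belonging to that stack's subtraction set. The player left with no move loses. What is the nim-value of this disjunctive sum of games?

0

Stack A, S = {4, 5, 6}:
G(0) = 0
G(1) = mex{} = 0
G(2) = mex{} = 0
G(3) = mex{} = 0
G(4) = mex{0} = 1
G(5) = mex{0,0} = 1
G(6) = mex{0,0,0} = 1
G(7) = mex{0,0,0} = 1
G(8) = mex{1,0,0} = 2
G(9) = mex{1,1,0} = 2
G(10) = mex{1,1,1} = 0
G(11) = mex{1,1,1} = 0
G(12) = mex{2,1,1} = 0
G(13) = mex{2,2,1} = 0
G(14) = mex{0,2,2} = 1
G(15) = mex{0,0,2} = 1
G(16) = mex{0,0,0} = 1
G(17) = mex{0,0,0} = 1
G(18) = mex{1,0,0} = 2
G(19) = mex{1,1,0} = 2
G(20) = mex{1,1,1} = 0
G(21) = mex{1,1,1} = 0
G(22) = mex{2,1,1} = 0
G(23) = mex{2,2,1} = 0
G(24) = mex{0,2,2} = 1
G(25) = mex{0,0,2} = 1
G_A(25) = 1.
Stack B, S = {1, 6}:
n :  0  1  2  3  4  5  6  7  8  9 10 11 12 13 14 15
G :  0  1  0  1  0  1  2  0  1  0  1  0  1  2  0  1
G_B(15) = 1.
Combined Grundy value = 1 ⊕ 1 = 0.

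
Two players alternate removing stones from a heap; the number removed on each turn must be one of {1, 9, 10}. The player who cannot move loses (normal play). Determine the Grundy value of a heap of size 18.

G(0) = 0
G(1) = mex{0} = 1
G(2) = mex{1} = 0
G(3) = mex{0} = 1
G(4) = mex{1} = 0
G(5) = mex{0} = 1
G(6) = mex{1} = 0
G(7) = mex{0} = 1
G(8) = mex{1} = 0
G(9) = mex{0,0} = 1
G(10) = mex{1,1,0} = 2
G(11) = mex{2,0,1} = 3
G(12) = mex{3,1,0} = 2
G(13) = mex{2,0,1} = 3
G(14) = mex{3,1,0} = 2
G(15) = mex{2,0,1} = 3
G(16) = mex{3,1,0} = 2
G(17) = mex{2,0,1} = 3
G(18) = mex{3,1,0} = 2

2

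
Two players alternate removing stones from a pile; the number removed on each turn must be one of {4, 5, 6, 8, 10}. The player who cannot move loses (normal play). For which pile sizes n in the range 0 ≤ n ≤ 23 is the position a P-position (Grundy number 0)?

n :  0  1  2  3  4  5  6  7  8  9 10 11 12 13 14 15 16 17 18 19 20 21 22 23
G :  0  0  0  0  1  1  1  1  2  2  2  2  3  3  0  0  0  0  1  1  1  1  2  2
P-positions are exactly the n with G(n) = 0.

0, 1, 2, 3, 14, 15, 16, 17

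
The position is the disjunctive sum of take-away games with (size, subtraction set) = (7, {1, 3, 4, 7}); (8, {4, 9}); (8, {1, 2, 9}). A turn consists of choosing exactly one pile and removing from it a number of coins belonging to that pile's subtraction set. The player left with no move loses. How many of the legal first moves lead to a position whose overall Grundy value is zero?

3

Pile A, S = {1, 3, 4, 7}:
n : 0 1 2 3 4 5 6 7
G : 0 1 0 1 2 3 2 3
G_A(7) = 3.
Pile B, S = {4, 9}:
G(0) = 0
G(1) = mex{} = 0
G(2) = mex{} = 0
G(3) = mex{} = 0
G(4) = mex{0} = 1
G(5) = mex{0} = 1
G(6) = mex{0} = 1
G(7) = mex{0} = 1
G(8) = mex{1} = 0
G_B(8) = 0.
Pile C, S = {1, 2, 9}:
n : 0 1 2 3 4 5 6 7 8
G : 0 1 2 0 1 2 0 1 2
G_C(8) = 2.
Combined Grundy value = 3 ⊕ 0 ⊕ 2 = 1.
A winning move leaves total XOR = 0, i.e. changes one component's Grundy value g to g ⊕ X where X is the current total.
Pile A: need g' = 3⊕1 = 2. Options: 7−1→G=2, 7−3→G=2, 7−4→G=1, 7−7→G=0. Hits: 2.
Pile B: need g' = 0⊕1 = 1. Options: 8−4→G=1. Hits: 1.
Pile C: need g' = 2⊕1 = 3. Options: 8−1→G=1, 8−2→G=0. Hits: 0.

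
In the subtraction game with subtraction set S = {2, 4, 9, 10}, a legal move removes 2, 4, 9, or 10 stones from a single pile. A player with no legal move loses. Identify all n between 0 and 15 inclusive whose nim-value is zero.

0, 1, 6, 7, 12, 13

n :  0  1  2  3  4  5  6  7  8  9 10 11 12 13 14 15
G :  0  0  1  1  2  2  0  0  1  1  2  2  0  0  1  1
P-positions are exactly the n with G(n) = 0.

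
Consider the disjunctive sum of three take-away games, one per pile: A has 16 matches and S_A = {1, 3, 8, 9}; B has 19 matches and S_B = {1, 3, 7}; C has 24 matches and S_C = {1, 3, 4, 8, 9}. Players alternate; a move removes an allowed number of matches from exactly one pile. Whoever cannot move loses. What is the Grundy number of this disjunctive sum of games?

Pile A, S = {1, 3, 8, 9}:
G(0) = 0
G(1) = mex{0} = 1
G(2) = mex{1} = 0
G(3) = mex{0,0} = 1
G(4) = mex{1,1} = 0
G(5) = mex{0,0} = 1
G(6) = mex{1,1} = 0
G(7) = mex{0,0} = 1
G(8) = mex{1,1,0} = 2
G(9) = mex{2,0,1,0} = 3
G(10) = mex{3,1,0,1} = 2
G(11) = mex{2,2,1,0} = 3
G(12) = mex{3,3,0,1} = 2
G(13) = mex{2,2,1,0} = 3
G(14) = mex{3,3,0,1} = 2
G(15) = mex{2,2,1,0} = 3
G(16) = mex{3,3,2,1} = 0
G_A(16) = 0.
Pile B, S = {1, 3, 7}:
n :  0  1  2  3  4  5  6  7  8  9 10 11 12 13 14 15 16 17 18 19
G :  0  1  0  1  0  1  0  1  0  1  0  1  0  1  0  1  0  1  0  1
G_B(19) = 1.
Pile C, S = {1, 3, 4, 8, 9}:
G(0) = 0
G(1) = mex{0} = 1
G(2) = mex{1} = 0
G(3) = mex{0,0} = 1
G(4) = mex{1,1,0} = 2
G(5) = mex{2,0,1} = 3
G(6) = mex{3,1,0} = 2
G(7) = mex{2,2,1} = 0
G(8) = mex{0,3,2,0} = 1
G(9) = mex{1,2,3,1,0} = 4
G(10) = mex{4,0,2,0,1} = 3
G(11) = mex{3,1,0,1,0} = 2
G(12) = mex{2,4,1,2,1} = 0
G(13) = mex{0,3,4,3,2} = 1
G(14) = mex{1,2,3,2,3} = 0
G(15) = mex{0,0,2,0,2} = 1
G(16) = mex{1,1,0,1,0} = 2
G(17) = mex{2,0,1,4,1} = 3
G(18) = mex{3,1,0,3,4} = 2
G(19) = mex{2,2,1,2,3} = 0
G(20) = mex{0,3,2,0,2} = 1
G(21) = mex{1,2,3,1,0} = 4
G(22) = mex{4,0,2,0,1} = 3
G(23) = mex{3,1,0,1,0} = 2
G(24) = mex{2,4,1,2,1} = 0
G_C(24) = 0.
Combined Grundy value = 0 ⊕ 1 ⊕ 0 = 1.

1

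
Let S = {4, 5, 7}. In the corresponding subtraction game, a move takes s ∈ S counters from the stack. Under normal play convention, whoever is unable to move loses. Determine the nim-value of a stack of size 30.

2

G(0) = 0
G(1) = mex{} = 0
G(2) = mex{} = 0
G(3) = mex{} = 0
G(4) = mex{0} = 1
G(5) = mex{0,0} = 1
G(6) = mex{0,0} = 1
G(7) = mex{0,0,0} = 1
G(8) = mex{1,0,0} = 2
G(9) = mex{1,1,0} = 2
G(10) = mex{1,1,0} = 2
G(11) = mex{1,1,1} = 0
G(12) = mex{2,1,1} = 0
G(13) = mex{2,2,1} = 0
G(14) = mex{2,2,1} = 0
G(15) = mex{0,2,2} = 1
G(16) = mex{0,0,2} = 1
G(17) = mex{0,0,2} = 1
G(18) = mex{0,0,0} = 1
G(19) = mex{1,0,0} = 2
G(20) = mex{1,1,0} = 2
G(21) = mex{1,1,0} = 2
G(22) = mex{1,1,1} = 0
G(23) = mex{2,1,1} = 0
G(24) = mex{2,2,1} = 0
G(25) = mex{2,2,1} = 0
G(26) = mex{0,2,2} = 1
G(27) = mex{0,0,2} = 1
G(28) = mex{0,0,2} = 1
G(29) = mex{0,0,0} = 1
G(30) = mex{1,0,0} = 2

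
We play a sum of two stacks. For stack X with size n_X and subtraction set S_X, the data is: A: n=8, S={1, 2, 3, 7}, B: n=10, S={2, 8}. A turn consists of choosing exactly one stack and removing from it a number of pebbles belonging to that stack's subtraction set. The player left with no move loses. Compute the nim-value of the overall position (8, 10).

Stack A, S = {1, 2, 3, 7}:
G(0) = 0
G(1) = mex{0} = 1
G(2) = mex{1,0} = 2
G(3) = mex{2,1,0} = 3
G(4) = mex{3,2,1} = 0
G(5) = mex{0,3,2} = 1
G(6) = mex{1,0,3} = 2
G(7) = mex{2,1,0,0} = 3
G(8) = mex{3,2,1,1} = 0
G_A(8) = 0.
Stack B, S = {2, 8}:
G(0) = 0
G(1) = mex{} = 0
G(2) = mex{0} = 1
G(3) = mex{0} = 1
G(4) = mex{1} = 0
G(5) = mex{1} = 0
G(6) = mex{0} = 1
G(7) = mex{0} = 1
G(8) = mex{1,0} = 2
G(9) = mex{1,0} = 2
G(10) = mex{2,1} = 0
G_B(10) = 0.
Combined Grundy value = 0 ⊕ 0 = 0.

0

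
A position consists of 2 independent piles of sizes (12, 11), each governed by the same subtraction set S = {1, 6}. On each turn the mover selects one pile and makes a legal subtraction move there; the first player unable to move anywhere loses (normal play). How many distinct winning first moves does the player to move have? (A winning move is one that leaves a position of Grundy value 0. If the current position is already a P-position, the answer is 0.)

3

All piles use S = {1, 6}:
G(0) = 0
G(1) = mex{0} = 1
G(2) = mex{1} = 0
G(3) = mex{0} = 1
G(4) = mex{1} = 0
G(5) = mex{0} = 1
G(6) = mex{1,0} = 2
G(7) = mex{2,1} = 0
G(8) = mex{0,0} = 1
G(9) = mex{1,1} = 0
G(10) = mex{0,0} = 1
G(11) = mex{1,1} = 0
G(12) = mex{0,2} = 1
Pile A: G(12) = 1.
Pile B: G(11) = 0.
Combined Grundy value = 1 ⊕ 0 = 1.
A winning move leaves total XOR = 0, i.e. changes one component's Grundy value g to g ⊕ X where X is the current total.
Pile A: need g' = 1⊕1 = 0. Options: 12−1→G=0, 12−6→G=2. Hits: 1.
Pile B: need g' = 0⊕1 = 1. Options: 11−1→G=1, 11−6→G=1. Hits: 2.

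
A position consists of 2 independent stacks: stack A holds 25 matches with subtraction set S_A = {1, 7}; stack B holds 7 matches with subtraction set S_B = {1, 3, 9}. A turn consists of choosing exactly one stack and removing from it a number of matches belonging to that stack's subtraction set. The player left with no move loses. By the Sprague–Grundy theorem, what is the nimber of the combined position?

Stack A, S = {1, 7}:
n :  0  1  2  3  4  5  6  7  8  9 10 11 12 13 14 15 16 17 18 19 20 21 22 23 24 25
G :  0  1  0  1  0  1  0  1  0  1  0  1  0  1  0  1  0  1  0  1  0  1  0  1  0  1
G_A(25) = 1.
Stack B, S = {1, 3, 9}:
G(0) = 0
G(1) = mex{0} = 1
G(2) = mex{1} = 0
G(3) = mex{0,0} = 1
G(4) = mex{1,1} = 0
G(5) = mex{0,0} = 1
G(6) = mex{1,1} = 0
G(7) = mex{0,0} = 1
G_B(7) = 1.
Combined Grundy value = 1 ⊕ 1 = 0.

0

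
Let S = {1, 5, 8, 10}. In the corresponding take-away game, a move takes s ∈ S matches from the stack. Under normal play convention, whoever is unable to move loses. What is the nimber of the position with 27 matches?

G(0) = 0
G(1) = mex{0} = 1
G(2) = mex{1} = 0
G(3) = mex{0} = 1
G(4) = mex{1} = 0
G(5) = mex{0,0} = 1
G(6) = mex{1,1} = 0
G(7) = mex{0,0} = 1
G(8) = mex{1,1,0} = 2
G(9) = mex{2,0,1} = 3
G(10) = mex{3,1,0,0} = 2
G(11) = mex{2,0,1,1} = 3
G(12) = mex{3,1,0,0} = 2
G(13) = mex{2,2,1,1} = 0
G(14) = mex{0,3,0,0} = 1
G(15) = mex{1,2,1,1} = 0
G(16) = mex{0,3,2,0} = 1
G(17) = mex{1,2,3,1} = 0
G(18) = mex{0,0,2,2} = 1
G(19) = mex{1,1,3,3} = 0
G(20) = mex{0,0,2,2} = 1
G(21) = mex{1,1,0,3} = 2
G(22) = mex{2,0,1,2} = 3
G(23) = mex{3,1,0,0} = 2
G(24) = mex{2,0,1,1} = 3
G(25) = mex{3,1,0,0} = 2
G(26) = mex{2,2,1,1} = 0
G(27) = mex{0,3,0,0} = 1

1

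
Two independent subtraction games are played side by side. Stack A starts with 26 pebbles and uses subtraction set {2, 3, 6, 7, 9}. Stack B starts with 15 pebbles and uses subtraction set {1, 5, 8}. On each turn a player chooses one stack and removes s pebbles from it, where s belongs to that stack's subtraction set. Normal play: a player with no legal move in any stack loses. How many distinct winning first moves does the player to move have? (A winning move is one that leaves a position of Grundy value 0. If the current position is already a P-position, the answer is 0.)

2

Stack A, S = {2, 3, 6, 7, 9}:
n :  0  1  2  3  4  5  6  7  8  9 10 11 12 13 14 15 16 17 18 19 20 21 22 23 24 25 26
G :  0  0  1  1  2  0  3  1  2  2  3  3  4  0  5  1  4  0  0  1  1  2  2  3  3  5  2
G_A(26) = 2.
Stack B, S = {1, 5, 8}:
G(0) = 0
G(1) = mex{0} = 1
G(2) = mex{1} = 0
G(3) = mex{0} = 1
G(4) = mex{1} = 0
G(5) = mex{0,0} = 1
G(6) = mex{1,1} = 0
G(7) = mex{0,0} = 1
G(8) = mex{1,1,0} = 2
G(9) = mex{2,0,1} = 3
G(10) = mex{3,1,0} = 2
G(11) = mex{2,0,1} = 3
G(12) = mex{3,1,0} = 2
G(13) = mex{2,2,1} = 0
G(14) = mex{0,3,0} = 1
G(15) = mex{1,2,1} = 0
G_B(15) = 0.
Combined Grundy value = 2 ⊕ 0 = 2.
A winning move leaves total XOR = 0, i.e. changes one component's Grundy value g to g ⊕ X where X is the current total.
Stack A: need g' = 2⊕2 = 0. Options: 26−2→G=3, 26−3→G=3, 26−6→G=1, 26−7→G=1, 26−9→G=0. Hits: 1.
Stack B: need g' = 0⊕2 = 2. Options: 15−1→G=1, 15−5→G=2, 15−8→G=1. Hits: 1.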